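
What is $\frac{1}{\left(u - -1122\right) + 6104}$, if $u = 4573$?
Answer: $\frac{1}{11799} \approx 8.4753 \cdot 10^{-5}$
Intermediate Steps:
$\frac{1}{\left(u - -1122\right) + 6104} = \frac{1}{\left(4573 - -1122\right) + 6104} = \frac{1}{\left(4573 + 1122\right) + 6104} = \frac{1}{5695 + 6104} = \frac{1}{11799}$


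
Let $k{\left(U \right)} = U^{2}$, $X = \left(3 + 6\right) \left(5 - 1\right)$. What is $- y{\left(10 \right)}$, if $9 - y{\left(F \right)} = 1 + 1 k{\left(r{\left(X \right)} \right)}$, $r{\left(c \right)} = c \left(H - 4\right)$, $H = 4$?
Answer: $-8$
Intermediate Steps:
$X = 36$ ($X = 9 \cdot 4 = 36$)
$r{\left(c \right)} = 0$ ($r{\left(c \right)} = c \left(4 - 4\right) = c 0 = 0$)
$y{\left(F \right)} = 8$ ($y{\left(F \right)} = 9 - \left(1 + 1 \cdot 0^{2}\right) = 9 - \left(1 + 1 \cdot 0\right) = 9 - \left(1 + 0\right) = 9 - 1 = 8$)
$- y{\left(10 \right)} = \left(-1\right) 8 = -8$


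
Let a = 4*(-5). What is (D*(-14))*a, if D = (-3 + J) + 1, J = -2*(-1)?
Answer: 0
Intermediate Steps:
J = 2
a = -20
D = 0 (D = (-3 + 2) + 1 = -1 + 1 = 0)
(D*(-14))*a = (0*(-14))*(-20) = 0*(-20) = 0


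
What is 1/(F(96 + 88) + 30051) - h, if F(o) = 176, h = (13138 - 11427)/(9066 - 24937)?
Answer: 876852/8131063 ≈ 0.10784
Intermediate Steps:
h = -29/269 (h = 1711/(-15871) = 1711*(-1/15871) = -29/269 ≈ -0.10781)
1/(F(96 + 88) + 30051) - h = 1/(176 + 30051) - 1*(-29/269) = 1/30227 + 29/269 = 876852/8131063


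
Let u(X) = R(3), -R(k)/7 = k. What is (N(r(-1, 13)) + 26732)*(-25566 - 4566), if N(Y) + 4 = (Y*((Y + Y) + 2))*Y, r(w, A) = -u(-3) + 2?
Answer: -1570479840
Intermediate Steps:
R(k) = -7*k
u(X) = -21 (u(X) = -7*3 = -21)
r(w, A) = 23 (r(w, A) = -1*(-21) + 2 = 21 + 2 = 23)
N(Y) = -4 + Y**2*(2 + 2*Y) (N(Y) = -4 + (Y*((Y + Y) + 2))*Y = -4 + (Y*(2*Y + 2))*Y = -4 + (Y*(2 + 2*Y))*Y = -4 + Y**2*(2 + 2*Y))
(N(r(-1, 13)) + 26732)*(-25566 - 4566) = ((-4 + 2*23**2 + 2*23**3) + 26732)*(-25566 - 4566) = ((-4 + 2*529 + 2*12167) + 26732)*(-30132) = ((-4 + 1058 + 24334) + 26732)*(-30132) = (25388 + 26732)*(-30132) = 52120*(-30132) = -1570479840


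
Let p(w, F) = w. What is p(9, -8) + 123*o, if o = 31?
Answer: 3822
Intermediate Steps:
p(9, -8) + 123*o = 9 + 123*31 = 9 + 3813 = 3822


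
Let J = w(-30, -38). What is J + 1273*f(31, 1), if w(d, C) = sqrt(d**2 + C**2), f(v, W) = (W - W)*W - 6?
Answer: -7638 + 2*sqrt(586) ≈ -7589.6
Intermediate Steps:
f(v, W) = -6 (f(v, W) = 0*W - 6 = 0 - 6 = -6)
w(d, C) = sqrt(C**2 + d**2)
J = 2*sqrt(586) (J = sqrt((-38)**2 + (-30)**2) = sqrt(1444 + 900) = sqrt(2344) = 2*sqrt(586) ≈ 48.415)
J + 1273*f(31, 1) = 2*sqrt(586) + 1273*(-6) = 2*sqrt(586) - 7638 = -7638 + 2*sqrt(586)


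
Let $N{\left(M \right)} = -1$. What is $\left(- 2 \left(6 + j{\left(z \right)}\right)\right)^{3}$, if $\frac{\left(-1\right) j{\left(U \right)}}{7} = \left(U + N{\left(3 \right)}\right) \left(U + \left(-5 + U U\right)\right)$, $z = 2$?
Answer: $8$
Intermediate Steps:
$j{\left(U \right)} = - 7 \left(-1 + U\right) \left(-5 + U + U^{2}\right)$ ($j{\left(U \right)} = - 7 \left(U - 1\right) \left(U + \left(-5 + U U\right)\right) = - 7 \left(-1 + U\right) \left(U + \left(-5 + U^{2}\right)\right) = - 7 \left(-1 + U\right) \left(-5 + U + U^{2}\right)$)
$\left(- 2 \left(6 + j{\left(z \right)}\right)\right)^{3} = \left(- 2 \left(6 - \left(-49 + 56\right)\right)\right)^{3} = \left(- 2 \left(6 - 7\right)\right)^{3} = \left(\left(-2\right) \left(-1\right)\right)^{3} = 2^{3} = 8$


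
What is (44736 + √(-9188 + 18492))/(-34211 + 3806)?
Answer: -14912/10135 - 2*√2326/30405 ≈ -1.4745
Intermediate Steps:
(44736 + √(-9188 + 18492))/(-34211 + 3806) = (44736 + √9304)/(-30405) = (44736 + 2*√2326)*(-1/30405) = -14912/10135 - 2*√2326/30405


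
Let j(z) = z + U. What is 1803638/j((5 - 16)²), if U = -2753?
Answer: -901819/1316 ≈ -685.27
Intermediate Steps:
j(z) = -2753 + z (j(z) = z - 2753 = -2753 + z)
1803638/j((5 - 16)²) = 1803638/(-2753 + (5 - 16)²) = 1803638/(-2753 + (-11)²) = 1803638/(-2753 + 121) = 1803638/(-2632) = 1803638*(-1/2632) = -901819/1316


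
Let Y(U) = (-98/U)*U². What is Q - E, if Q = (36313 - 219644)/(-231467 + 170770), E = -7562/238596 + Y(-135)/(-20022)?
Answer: 89715897919045/24163319465922 ≈ 3.7129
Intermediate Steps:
Y(U) = -98*U
E = -275669287/398097426 (E = -7562/238596 - 98*(-135)/(-20022) = -7562*1/238596 + 13230*(-1/20022) = -3781/119298 - 2205/3337 = -275669287/398097426 ≈ -0.69247)
Q = 183331/60697 (Q = -183331/(-60697) = -183331*(-1/60697) = 183331/60697 ≈ 3.0204)
Q - E = 183331/60697 - 1*(-275669287/398097426) = 183331/60697 + 275669287/398097426 = 89715897919045/24163319465922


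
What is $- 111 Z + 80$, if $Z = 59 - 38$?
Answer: $-2251$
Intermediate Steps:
$Z = 21$
$- 111 Z + 80 = \left(-111\right) 21 + 80 = -2331 + 80 = -2251$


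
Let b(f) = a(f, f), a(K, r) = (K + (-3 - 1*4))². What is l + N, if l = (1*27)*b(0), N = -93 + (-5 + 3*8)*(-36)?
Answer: 546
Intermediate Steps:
a(K, r) = (-7 + K)² (a(K, r) = (K + (-3 - 4))² = (K - 7)² = (-7 + K)²)
b(f) = (-7 + f)²
N = -777 (N = -93 + (-5 + 24)*(-36) = -93 + 19*(-36) = -93 - 684 = -777)
l = 1323 (l = (1*27)*(-7 + 0)² = 27*(-7)² = 27*49 = 1323)
l + N = 1323 - 777 = 546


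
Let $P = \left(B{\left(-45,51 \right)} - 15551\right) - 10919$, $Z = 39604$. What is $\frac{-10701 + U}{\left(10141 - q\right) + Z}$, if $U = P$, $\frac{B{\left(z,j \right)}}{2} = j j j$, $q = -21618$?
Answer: $\frac{228131}{71363} \approx 3.1968$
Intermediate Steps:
$B{\left(z,j \right)} = 2 j^{3}$ ($B{\left(z,j \right)} = 2 j j j = 2 j^{2} j = 2 j^{3}$)
$P = 238832$ ($P = \left(2 \cdot 51^{3} - 15551\right) - 10919 = \left(2 \cdot 132651 - 15551\right) - 10919 = \left(265302 - 15551\right) - 10919 = 249751 - 10919 = 238832$)
$U = 238832$
$\frac{-10701 + U}{\left(10141 - q\right) + Z} = \frac{-10701 + 238832}{\left(10141 - -21618\right) + 39604} = \frac{228131}{\left(10141 + 21618\right) + 39604} = \frac{228131}{31759 + 39604} = \frac{228131}{71363}$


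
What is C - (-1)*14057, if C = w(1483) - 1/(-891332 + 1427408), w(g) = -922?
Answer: 7041358259/536076 ≈ 13135.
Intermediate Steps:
C = -494262073/536076 (C = -922 - 1/(-891332 + 1427408) = -922 - 1/536076 = -494262073/536076 ≈ -922.00)
C - (-1)*14057 = -494262073/536076 - (-1)*14057 = -494262073/536076 - 1*(-14057) = -494262073/536076 + 14057 = 7041358259/536076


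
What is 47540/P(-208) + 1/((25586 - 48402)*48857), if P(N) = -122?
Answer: -26496925586301/67998000032 ≈ -389.67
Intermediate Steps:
47540/P(-208) + 1/((25586 - 48402)*48857) = 47540/(-122) + 1/((25586 - 48402)*48857) = 47540*(-1/122) + (1/48857)/(-22816) = -23770/61 - 1/22816*1/48857 = -23770/61 - 1/1114721312 = -26496925586301/67998000032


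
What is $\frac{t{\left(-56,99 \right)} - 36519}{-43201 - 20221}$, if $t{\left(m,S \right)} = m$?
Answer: $\frac{1925}{3338} \approx 0.57669$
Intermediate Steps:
$\frac{t{\left(-56,99 \right)} - 36519}{-43201 - 20221} = \frac{-56 - 36519}{-43201 - 20221} = - \frac{36575}{-63422} = \left(-36575\right) \left(- \frac{1}{63422}\right) = \frac{1925}{3338}$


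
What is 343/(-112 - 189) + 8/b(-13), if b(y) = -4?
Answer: -135/43 ≈ -3.1395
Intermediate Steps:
343/(-112 - 189) + 8/b(-13) = 343/(-112 - 189) + 8/(-4) = 343/(-301) + 8*(-1/4) = 343*(-1/301) - 2 = -49/43 - 2 = -135/43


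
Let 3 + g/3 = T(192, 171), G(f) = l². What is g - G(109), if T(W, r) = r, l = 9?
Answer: 423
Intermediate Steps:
G(f) = 81 (G(f) = 9² = 81)
g = 504 (g = -9 + 3*171 = -9 + 513 = 504)
g - G(109) = 504 - 1*81 = 504 - 81 = 423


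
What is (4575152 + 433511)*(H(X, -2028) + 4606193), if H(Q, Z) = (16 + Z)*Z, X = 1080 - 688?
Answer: 43507896400727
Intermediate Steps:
X = 392
H(Q, Z) = Z*(16 + Z)
(4575152 + 433511)*(H(X, -2028) + 4606193) = (4575152 + 433511)*(-2028*(16 - 2028) + 4606193) = 5008663*(-2028*(-2012) + 4606193) = 5008663*(4080336 + 4606193) = 5008663*8686529 = 43507896400727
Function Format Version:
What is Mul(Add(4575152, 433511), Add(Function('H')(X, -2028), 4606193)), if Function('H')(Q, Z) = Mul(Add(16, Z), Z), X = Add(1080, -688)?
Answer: 43507896400727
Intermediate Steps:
X = 392
Function('H')(Q, Z) = Mul(Z, Add(16, Z))
Mul(Add(4575152, 433511), Add(Function('H')(X, -2028), 4606193)) = Mul(Add(4575152, 433511), Add(Mul(-2028, Add(16, -2028)), 4606193)) = Mul(5008663, Add(Mul(-2028, -2012), 4606193)) = Mul(5008663, Add(4080336, 4606193)) = Mul(5008663, 8686529) = 43507896400727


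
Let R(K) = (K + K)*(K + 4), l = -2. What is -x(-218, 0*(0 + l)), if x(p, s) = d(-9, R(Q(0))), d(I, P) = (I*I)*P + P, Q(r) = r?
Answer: 0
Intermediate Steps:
R(K) = 2*K*(4 + K) (R(K) = (2*K)*(4 + K) = 2*K*(4 + K))
d(I, P) = P + P*I² (d(I, P) = I²*P + P = P*I² + P = P + P*I²)
x(p, s) = 0 (x(p, s) = (2*0*(4 + 0))*(1 + (-9)²) = (2*0*4)*(1 + 81) = 0*82 = 0)
-x(-218, 0*(0 + l)) = -1*0 = 0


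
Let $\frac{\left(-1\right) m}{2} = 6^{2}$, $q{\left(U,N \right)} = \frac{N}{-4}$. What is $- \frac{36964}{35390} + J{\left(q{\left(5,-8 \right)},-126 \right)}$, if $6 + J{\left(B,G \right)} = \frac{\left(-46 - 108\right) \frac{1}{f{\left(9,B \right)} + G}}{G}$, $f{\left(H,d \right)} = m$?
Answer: $- \frac{20211319}{2866590} \approx -7.0507$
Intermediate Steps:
$q{\left(U,N \right)} = - \frac{N}{4}$ ($q{\left(U,N \right)} = N \left(- \frac{1}{4}\right) = - \frac{N}{4}$)
$m = -72$ ($m = - 2 \cdot 6^{2} = \left(-2\right) 36 = -72$)
$f{\left(H,d \right)} = -72$
$J{\left(B,G \right)} = -6 - \frac{154}{G \left(-72 + G\right)}$ ($J{\left(B,G \right)} = -6 + \frac{\left(-46 - 108\right) \frac{1}{-72 + G}}{G} = -6 + \frac{\left(-154\right) \frac{1}{-72 + G}}{G} = -6 - \frac{154}{G \left(-72 + G\right)}$)
$- \frac{36964}{35390} + J{\left(q{\left(5,-8 \right)},-126 \right)} = - \frac{36964}{35390} + \frac{2 \left(-77 - 3 \left(-126\right)^{2} + 216 \left(-126\right)\right)}{\left(-126\right) \left(-72 - 126\right)} = \left(-36964\right) \frac{1}{35390} + 2 \left(- \frac{1}{126}\right) \frac{1}{-198} \left(-77 - 47628 - 27216\right) = - \frac{18482}{17695} + 2 \left(- \frac{1}{126}\right) \left(- \frac{1}{198}\right) \left(-77 - 47628 - 27216\right) = - \frac{18482}{17695} + 2 \left(- \frac{1}{126}\right) \left(- \frac{1}{198}\right) \left(-74921\right) = - \frac{18482}{17695} - \frac{973}{162} = - \frac{20211319}{2866590}$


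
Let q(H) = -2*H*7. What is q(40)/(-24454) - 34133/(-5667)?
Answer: 418930951/69290409 ≈ 6.0460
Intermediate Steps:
q(H) = -14*H
q(40)/(-24454) - 34133/(-5667) = -14*40/(-24454) - 34133/(-5667) = -560*(-1/24454) - 34133*(-1/5667) = 280/12227 + 34133/5667 = 418930951/69290409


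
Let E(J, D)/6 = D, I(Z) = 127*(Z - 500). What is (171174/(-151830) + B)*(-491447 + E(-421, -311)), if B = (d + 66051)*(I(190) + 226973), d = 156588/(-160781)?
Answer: -24870035193998275065844348/4068563205 ≈ -6.1127e+15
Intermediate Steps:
I(Z) = -63500 + 127*Z (I(Z) = 127*(-500 + Z) = -63500 + 127*Z)
d = -156588/160781 (d = 156588*(-1/160781) = -156588/160781 ≈ -0.97392)
E(J, D) = 6*D
B = 1992266800754529/160781 (B = (-156588/160781 + 66051)*((-63500 + 127*190) + 226973) = 10619589243*((-63500 + 24130) + 226973)/160781 = 10619589243*(-39370 + 226973)/160781 = (10619589243/160781)*187603 = 1992266800754529/160781 ≈ 1.2391e+10)
(171174/(-151830) + B)*(-491447 + E(-421, -311)) = (171174/(-151830) + 1992266800754529/160781)*(-491447 + 6*(-311)) = (171174*(-1/151830) + 1992266800754529/160781)*(-491447 - 1866) = (-28529/25305 + 1992266800754529/160781)*(-493313) = (50414311388506435196/4068563205)*(-493313) = -24870035193998275065844348/4068563205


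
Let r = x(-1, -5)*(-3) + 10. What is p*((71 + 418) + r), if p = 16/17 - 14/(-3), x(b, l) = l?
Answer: 147004/51 ≈ 2882.4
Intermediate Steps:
r = 25 (r = -5*(-3) + 10 = 15 + 10 = 25)
p = 286/51 (p = 16*(1/17) - 14*(-⅓) = 16/17 + 14/3 = 286/51 ≈ 5.6078)
p*((71 + 418) + r) = 286*((71 + 418) + 25)/51 = 286*(489 + 25)/51 = (286/51)*514 = 147004/51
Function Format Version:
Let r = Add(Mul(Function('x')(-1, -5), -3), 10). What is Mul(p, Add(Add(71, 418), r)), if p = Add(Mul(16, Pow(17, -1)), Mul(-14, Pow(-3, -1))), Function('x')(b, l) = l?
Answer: Rational(147004, 51) ≈ 2882.4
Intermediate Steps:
r = 25 (r = Add(Mul(-5, -3), 10) = Add(15, 10) = 25)
p = Rational(286, 51) (p = Add(Mul(16, Rational(1, 17)), Mul(-14, Rational(-1, 3))) = Add(Rational(16, 17), Rational(14, 3)) = Rational(286, 51) ≈ 5.6078)
Mul(p, Add(Add(71, 418), r)) = Mul(Rational(286, 51), Add(Add(71, 418), 25)) = Mul(Rational(286, 51), Add(489, 25)) = Mul(Rational(286, 51), 514) = Rational(147004, 51)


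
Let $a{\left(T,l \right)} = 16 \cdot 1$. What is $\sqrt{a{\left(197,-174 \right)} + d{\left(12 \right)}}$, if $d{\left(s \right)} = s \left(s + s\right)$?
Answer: $4 \sqrt{19} \approx 17.436$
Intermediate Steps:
$d{\left(s \right)} = 2 s^{2}$ ($d{\left(s \right)} = s 2 s = 2 s^{2}$)
$a{\left(T,l \right)} = 16$
$\sqrt{a{\left(197,-174 \right)} + d{\left(12 \right)}} = \sqrt{16 + 2 \cdot 12^{2}} = \sqrt{16 + 2 \cdot 144} = \sqrt{16 + 288} = \sqrt{304} = 4 \sqrt{19}$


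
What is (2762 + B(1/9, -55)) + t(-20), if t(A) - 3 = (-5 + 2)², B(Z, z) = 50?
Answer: 2824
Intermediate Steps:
t(A) = 12 (t(A) = 3 + (-5 + 2)² = 3 + (-3)² = 3 + 9 = 12)
(2762 + B(1/9, -55)) + t(-20) = (2762 + 50) + 12 = 2812 + 12 = 2824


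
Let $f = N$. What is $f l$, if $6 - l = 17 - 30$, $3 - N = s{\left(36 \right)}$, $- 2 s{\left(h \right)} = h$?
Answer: $399$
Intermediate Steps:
$s{\left(h \right)} = - \frac{h}{2}$
$N = 21$ ($N = 3 - \left(- \frac{1}{2}\right) 36 = 3 - -18 = 3 + 18 = 21$)
$f = 21$
$l = 19$ ($l = 6 - \left(17 - 30\right) = 6 - -13 = 6 + 13 = 19$)
$f l = 21 \cdot 19 = 399$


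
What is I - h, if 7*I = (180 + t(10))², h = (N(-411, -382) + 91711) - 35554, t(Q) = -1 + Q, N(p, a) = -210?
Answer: -50844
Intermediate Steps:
h = 55947 (h = (-210 + 91711) - 35554 = 91501 - 35554 = 55947)
I = 5103 (I = (180 + (-1 + 10))²/7 = (180 + 9)²/7 = (⅐)*189² = (⅐)*35721 = 5103)
I - h = 5103 - 1*55947 = 5103 - 55947 = -50844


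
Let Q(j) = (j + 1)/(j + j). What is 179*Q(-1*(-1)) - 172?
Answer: 7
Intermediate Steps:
Q(j) = (1 + j)/(2*j) (Q(j) = (1 + j)/((2*j)) = (1 + j)*(1/(2*j)) = (1 + j)/(2*j))
179*Q(-1*(-1)) - 172 = 179*((1 - 1*(-1))/(2*((-1*(-1))))) - 172 = 179*((1/2)*(1 + 1)/1) - 172 = 179*((1/2)*1*2) - 172 = 179*1 - 172 = 179 - 172 = 7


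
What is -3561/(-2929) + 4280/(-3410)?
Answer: -39311/998789 ≈ -0.039359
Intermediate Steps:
-3561/(-2929) + 4280/(-3410) = -3561*(-1/2929) + 4280*(-1/3410) = 3561/2929 - 428/341 = -39311/998789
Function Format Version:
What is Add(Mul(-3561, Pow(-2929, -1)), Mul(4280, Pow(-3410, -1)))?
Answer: Rational(-39311, 998789) ≈ -0.039359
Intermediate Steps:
Add(Mul(-3561, Pow(-2929, -1)), Mul(4280, Pow(-3410, -1))) = Add(Mul(-3561, Rational(-1, 2929)), Mul(4280, Rational(-1, 3410))) = Add(Rational(3561, 2929), Rational(-428, 341)) = Rational(-39311, 998789)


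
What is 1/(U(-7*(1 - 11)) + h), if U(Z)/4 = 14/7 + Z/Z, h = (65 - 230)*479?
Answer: -1/79023 ≈ -1.2655e-5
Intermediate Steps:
h = -79035 (h = -165*479 = -79035)
U(Z) = 12 (U(Z) = 4*(14/7 + Z/Z) = 4*(14*(⅐) + 1) = 4*(2 + 1) = 4*3 = 12)
1/(U(-7*(1 - 11)) + h) = 1/(12 - 79035) = 1/(-79023) = -1/79023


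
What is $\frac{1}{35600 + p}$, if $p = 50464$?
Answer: $\frac{1}{86064} \approx 1.1619 \cdot 10^{-5}$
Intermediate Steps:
$\frac{1}{35600 + p} = \frac{1}{35600 + 50464} = \frac{1}{86064}$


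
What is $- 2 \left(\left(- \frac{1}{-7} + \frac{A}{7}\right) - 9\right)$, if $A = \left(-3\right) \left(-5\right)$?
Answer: $\frac{94}{7} \approx 13.429$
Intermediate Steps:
$A = 15$
$- 2 \left(\left(- \frac{1}{-7} + \frac{A}{7}\right) - 9\right) = - 2 \left(\left(- \frac{1}{-7} + \frac{15}{7}\right) - 9\right) = - 2 \left(\left(\left(-1\right) \left(- \frac{1}{7}\right) + 15 \cdot \frac{1}{7}\right) - 9\right) = - 2 \left(\left(\frac{1}{7} + \frac{15}{7}\right) - 9\right) = - 2 \left(\frac{16}{7} - 9\right) = \left(-2\right) \left(- \frac{47}{7}\right) = \frac{94}{7}$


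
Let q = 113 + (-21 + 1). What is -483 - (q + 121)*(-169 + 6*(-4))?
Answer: 40819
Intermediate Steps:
q = 93 (q = 113 - 20 = 93)
-483 - (q + 121)*(-169 + 6*(-4)) = -483 - (93 + 121)*(-169 + 6*(-4)) = -483 - 214*(-169 - 24) = -483 - 214*(-193) = -483 - 1*(-41302) = -483 + 41302 = 40819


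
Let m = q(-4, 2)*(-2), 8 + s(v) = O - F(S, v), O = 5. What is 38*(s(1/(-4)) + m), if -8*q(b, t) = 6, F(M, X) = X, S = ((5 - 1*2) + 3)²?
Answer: -95/2 ≈ -47.500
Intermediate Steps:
S = 36 (S = ((5 - 2) + 3)² = (3 + 3)² = 6² = 36)
q(b, t) = -¾ (q(b, t) = -⅛*6 = -¾)
s(v) = -3 - v (s(v) = -8 + (5 - v) = -3 - v)
m = 3/2 (m = -¾*(-2) = 3/2 ≈ 1.5000)
38*(s(1/(-4)) + m) = 38*((-3 - 1/(-4)) + 3/2) = 38*((-3 - 1*(-¼)) + 3/2) = 38*((-3 + ¼) + 3/2) = 38*(-11/4 + 3/2) = 38*(-5/4) = -95/2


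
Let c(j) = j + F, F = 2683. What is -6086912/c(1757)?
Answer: -760864/555 ≈ -1370.9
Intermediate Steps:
c(j) = 2683 + j (c(j) = j + 2683 = 2683 + j)
-6086912/c(1757) = -6086912/(2683 + 1757) = -6086912/4440 = -6086912*1/4440 = -760864/555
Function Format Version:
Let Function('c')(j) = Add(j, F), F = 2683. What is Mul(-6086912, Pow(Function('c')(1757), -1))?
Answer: Rational(-760864, 555) ≈ -1370.9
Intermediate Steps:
Function('c')(j) = Add(2683, j) (Function('c')(j) = Add(j, 2683) = Add(2683, j))
Mul(-6086912, Pow(Function('c')(1757), -1)) = Mul(-6086912, Pow(Add(2683, 1757), -1)) = Mul(-6086912, Pow(4440, -1)) = Mul(-6086912, Rational(1, 4440)) = Rational(-760864, 555)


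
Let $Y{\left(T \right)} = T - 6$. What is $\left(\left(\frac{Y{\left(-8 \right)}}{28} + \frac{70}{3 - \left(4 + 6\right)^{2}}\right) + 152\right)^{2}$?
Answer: $\frac{855621001}{37636} \approx 22734.0$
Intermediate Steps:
$Y{\left(T \right)} = -6 + T$
$\left(\left(\frac{Y{\left(-8 \right)}}{28} + \frac{70}{3 - \left(4 + 6\right)^{2}}\right) + 152\right)^{2} = \left(\left(\frac{-6 - 8}{28} + \frac{70}{3 - \left(4 + 6\right)^{2}}\right) + 152\right)^{2} = \left(\left(\left(-14\right) \frac{1}{28} + \frac{70}{3 - 10^{2}}\right) + 152\right)^{2} = \left(\left(- \frac{1}{2} + \frac{70}{3 - 100}\right) + 152\right)^{2} = \left(\left(- \frac{1}{2} + \frac{70}{-97}\right) + 152\right)^{2} = \left(\left(- \frac{1}{2} + 70 \left(- \frac{1}{97}\right)\right) + 152\right)^{2} = \left(\left(- \frac{1}{2} - \frac{70}{97}\right) + 152\right)^{2} = \left(- \frac{237}{194} + 152\right)^{2} = \left(\frac{29251}{194}\right)^{2} = \frac{855621001}{37636}$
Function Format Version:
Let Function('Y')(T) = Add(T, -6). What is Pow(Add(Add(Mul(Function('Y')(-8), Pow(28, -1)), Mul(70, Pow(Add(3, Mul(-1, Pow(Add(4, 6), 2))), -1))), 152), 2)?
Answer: Rational(855621001, 37636) ≈ 22734.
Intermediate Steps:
Function('Y')(T) = Add(-6, T)
Pow(Add(Add(Mul(Function('Y')(-8), Pow(28, -1)), Mul(70, Pow(Add(3, Mul(-1, Pow(Add(4, 6), 2))), -1))), 152), 2) = Pow(Add(Add(Mul(Add(-6, -8), Pow(28, -1)), Mul(70, Pow(Add(3, Mul(-1, Pow(Add(4, 6), 2))), -1))), 152), 2) = Pow(Add(Add(Mul(-14, Rational(1, 28)), Mul(70, Pow(Add(3, Mul(-1, Pow(10, 2))), -1))), 152), 2) = Pow(Add(Add(Rational(-1, 2), Mul(70, Pow(Add(3, Mul(-1, 100)), -1))), 152), 2) = Pow(Add(Add(Rational(-1, 2), Mul(70, Pow(Add(3, -100), -1))), 152), 2) = Pow(Add(Add(Rational(-1, 2), Mul(70, Pow(-97, -1))), 152), 2) = Pow(Add(Add(Rational(-1, 2), Mul(70, Rational(-1, 97))), 152), 2) = Pow(Add(Add(Rational(-1, 2), Rational(-70, 97)), 152), 2) = Pow(Add(Rational(-237, 194), 152), 2) = Pow(Rational(29251, 194), 2) = Rational(855621001, 37636)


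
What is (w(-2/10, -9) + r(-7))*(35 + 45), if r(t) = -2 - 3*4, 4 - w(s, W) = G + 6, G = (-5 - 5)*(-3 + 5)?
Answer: 320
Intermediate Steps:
G = -20 (G = -10*2 = -20)
w(s, W) = 18 (w(s, W) = 4 - (-20 + 6) = 4 - 1*(-14) = 4 + 14 = 18)
r(t) = -14 (r(t) = -2 - 12 = -14)
(w(-2/10, -9) + r(-7))*(35 + 45) = (18 - 14)*(35 + 45) = 4*80 = 320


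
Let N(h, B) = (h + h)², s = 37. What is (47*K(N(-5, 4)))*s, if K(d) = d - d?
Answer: 0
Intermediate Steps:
N(h, B) = 4*h² (N(h, B) = (2*h)² = 4*h²)
K(d) = 0
(47*K(N(-5, 4)))*s = (47*0)*37 = 0*37 = 0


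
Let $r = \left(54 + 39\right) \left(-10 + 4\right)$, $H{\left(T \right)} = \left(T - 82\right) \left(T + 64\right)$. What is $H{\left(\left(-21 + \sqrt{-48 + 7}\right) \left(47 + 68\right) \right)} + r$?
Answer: $5327664 - 557520 i \sqrt{41} \approx 5.3277 \cdot 10^{6} - 3.5699 \cdot 10^{6} i$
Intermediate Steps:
$H{\left(T \right)} = \left(-82 + T\right) \left(64 + T\right)$
$r = -558$ ($r = 93 \left(-6\right) = -558$)
$H{\left(\left(-21 + \sqrt{-48 + 7}\right) \left(47 + 68\right) \right)} + r = \left(-5248 + \left(\left(-21 + \sqrt{-48 + 7}\right) \left(47 + 68\right)\right)^{2} - 18 \left(-21 + \sqrt{-48 + 7}\right) \left(47 + 68\right)\right) - 558 = \left(-5248 + \left(\left(-21 + \sqrt{-41}\right) 115\right)^{2} - 18 \left(-21 + \sqrt{-41}\right) 115\right) - 558 = \left(-5248 + \left(\left(-21 + i \sqrt{41}\right) 115\right)^{2} - 18 \left(-21 + i \sqrt{41}\right) 115\right) - 558 = \left(-5248 + \left(-2415 + 115 i \sqrt{41}\right)^{2} - 18 \left(-2415 + 115 i \sqrt{41}\right)\right) - 558 = \left(-5248 + \left(-2415 + 115 i \sqrt{41}\right)^{2} + \left(43470 - 2070 i \sqrt{41}\right)\right) - 558 = \left(38222 + \left(-2415 + 115 i \sqrt{41}\right)^{2} - 2070 i \sqrt{41}\right) - 558 = 37664 + \left(-2415 + 115 i \sqrt{41}\right)^{2} - 2070 i \sqrt{41}$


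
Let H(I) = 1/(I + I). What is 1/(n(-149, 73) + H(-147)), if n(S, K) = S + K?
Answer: -294/22345 ≈ -0.013157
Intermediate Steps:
H(I) = 1/(2*I)
n(S, K) = K + S
1/(n(-149, 73) + H(-147)) = 1/((73 - 149) + (1/2)/(-147)) = 1/(-76 + (1/2)*(-1/147)) = 1/(-76 - 1/294) = 1/(-22345/294) = -294/22345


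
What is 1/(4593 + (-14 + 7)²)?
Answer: 1/4642 ≈ 0.00021542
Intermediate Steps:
1/(4593 + (-14 + 7)²) = 1/(4593 + (-7)²) = 1/(4593 + 49) = 1/4642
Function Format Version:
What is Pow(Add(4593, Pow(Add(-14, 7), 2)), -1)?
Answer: Rational(1, 4642) ≈ 0.00021542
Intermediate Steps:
Pow(Add(4593, Pow(Add(-14, 7), 2)), -1) = Pow(Add(4593, Pow(-7, 2)), -1) = Pow(Add(4593, 49), -1) = Pow(4642, -1) = Rational(1, 4642)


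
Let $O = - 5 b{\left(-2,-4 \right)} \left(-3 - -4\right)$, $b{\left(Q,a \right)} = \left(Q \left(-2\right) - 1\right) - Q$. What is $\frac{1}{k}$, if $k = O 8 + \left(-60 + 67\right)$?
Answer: $- \frac{1}{193} \approx -0.0051813$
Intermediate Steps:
$b{\left(Q,a \right)} = -1 - 3 Q$ ($b{\left(Q,a \right)} = \left(- 2 Q - 1\right) - Q = \left(-1 - 2 Q\right) - Q = -1 - 3 Q$)
$O = -25$ ($O = - 5 \left(-1 - -6\right) \left(-3 - -4\right) = - 5 \left(-1 + 6\right) \left(-3 + 4\right) = \left(-5\right) 5 \cdot 1 = \left(-25\right) 1 = -25$)
$k = -193$ ($k = \left(-25\right) 8 + \left(-60 + 67\right) = -200 + 7 = -193$)
$\frac{1}{k} = \frac{1}{-193} = - \frac{1}{193}$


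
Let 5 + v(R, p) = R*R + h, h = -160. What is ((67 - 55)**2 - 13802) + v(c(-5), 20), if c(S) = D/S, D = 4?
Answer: -345559/25 ≈ -13822.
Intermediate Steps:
c(S) = 4/S
v(R, p) = -165 + R**2 (v(R, p) = -5 + (R*R - 160) = -5 + (R**2 - 160) = -5 + (-160 + R**2) = -165 + R**2)
((67 - 55)**2 - 13802) + v(c(-5), 20) = ((67 - 55)**2 - 13802) + (-165 + (4/(-5))**2) = (12**2 - 13802) + (-165 + (4*(-1/5))**2) = (144 - 13802) + (-165 + (-4/5)**2) = -13658 + (-165 + 16/25) = -13658 - 4109/25 = -345559/25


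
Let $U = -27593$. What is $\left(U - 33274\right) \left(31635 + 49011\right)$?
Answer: $-4908680082$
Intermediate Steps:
$\left(U - 33274\right) \left(31635 + 49011\right) = \left(-27593 - 33274\right) \left(31635 + 49011\right) = \left(-60867\right) 80646 = -4908680082$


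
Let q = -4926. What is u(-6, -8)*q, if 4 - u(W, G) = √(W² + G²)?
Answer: 29556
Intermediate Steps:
u(W, G) = 4 - √(G² + W²) (u(W, G) = 4 - √(W² + G²) = 4 - √(G² + W²))
u(-6, -8)*q = (4 - √((-8)² + (-6)²))*(-4926) = (4 - √(64 + 36))*(-4926) = (4 - √100)*(-4926) = (4 - 1*10)*(-4926) = (4 - 10)*(-4926) = -6*(-4926) = 29556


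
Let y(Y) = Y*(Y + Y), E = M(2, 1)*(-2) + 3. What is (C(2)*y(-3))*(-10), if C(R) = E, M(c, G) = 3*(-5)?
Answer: -5940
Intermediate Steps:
M(c, G) = -15
E = 33 (E = -15*(-2) + 3 = 30 + 3 = 33)
y(Y) = 2*Y² (y(Y) = Y*(2*Y) = 2*Y²)
C(R) = 33
(C(2)*y(-3))*(-10) = (33*(2*(-3)²))*(-10) = (33*(2*9))*(-10) = (33*18)*(-10) = 594*(-10) = -5940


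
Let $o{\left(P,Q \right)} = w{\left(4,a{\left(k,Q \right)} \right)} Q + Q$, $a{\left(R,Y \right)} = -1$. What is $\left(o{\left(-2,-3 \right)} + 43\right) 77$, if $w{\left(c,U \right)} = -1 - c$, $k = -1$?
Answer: $4235$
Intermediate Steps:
$o{\left(P,Q \right)} = - 4 Q$ ($o{\left(P,Q \right)} = \left(-1 - 4\right) Q + Q = - 5 Q + Q = - 4 Q$)
$\left(o{\left(-2,-3 \right)} + 43\right) 77 = \left(\left(-4\right) \left(-3\right) + 43\right) 77 = \left(12 + 43\right) 77 = 55 \cdot 77 = 4235$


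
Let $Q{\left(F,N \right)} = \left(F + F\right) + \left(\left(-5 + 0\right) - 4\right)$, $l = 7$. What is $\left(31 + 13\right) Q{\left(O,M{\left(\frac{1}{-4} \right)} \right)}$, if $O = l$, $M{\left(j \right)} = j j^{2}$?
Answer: $220$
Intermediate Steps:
$M{\left(j \right)} = j^{3}$
$O = 7$
$Q{\left(F,N \right)} = -9 + 2 F$ ($Q{\left(F,N \right)} = 2 F - 9 = -9 + 2 F$)
$\left(31 + 13\right) Q{\left(O,M{\left(\frac{1}{-4} \right)} \right)} = \left(31 + 13\right) \left(-9 + 2 \cdot 7\right) = 44 \left(-9 + 14\right) = 44 \cdot 5 = 220$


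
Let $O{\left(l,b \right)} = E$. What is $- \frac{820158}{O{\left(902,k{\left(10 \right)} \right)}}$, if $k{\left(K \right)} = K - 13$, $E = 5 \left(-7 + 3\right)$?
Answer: $\frac{410079}{10} \approx 41008.0$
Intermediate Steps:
$E = -20$ ($E = 5 \left(-4\right) = -20$)
$k{\left(K \right)} = -13 + K$
$O{\left(l,b \right)} = -20$
$- \frac{820158}{O{\left(902,k{\left(10 \right)} \right)}} = - \frac{820158}{-20} = \left(-820158\right) \left(- \frac{1}{20}\right) = \frac{410079}{10}$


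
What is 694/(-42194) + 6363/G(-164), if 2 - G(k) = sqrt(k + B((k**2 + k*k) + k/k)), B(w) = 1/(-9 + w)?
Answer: 14436815625131/190626394967 + 572670*I*sqrt(58568618)/9035711 ≈ 75.734 + 485.04*I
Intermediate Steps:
G(k) = 2 - sqrt(k + 1/(-8 + 2*k**2)) (G(k) = 2 - sqrt(k + 1/(-9 + ((k**2 + k*k) + k/k))) = 2 - sqrt(k + 1/(-9 + ((k**2 + k**2) + 1))) = 2 - sqrt(k + 1/(-9 + (2*k**2 + 1))) = 2 - sqrt(k + 1/(-9 + (1 + 2*k**2))) = 2 - sqrt(k + 1/(-8 + 2*k**2)))
694/(-42194) + 6363/G(-164) = 694/(-42194) + 6363/(2 - sqrt(2/(-4 + (-164)**2) + 4*(-164))/2) = 694*(-1/42194) + 6363/(2 - sqrt(2/(-4 + 26896) - 656)/2) = -347/21097 + 6363/(2 - sqrt(2/26892 - 656)/2) = -347/21097 + 6363/(2 - sqrt(2*(1/26892) - 656)/2) = -347/21097 + 6363/(2 - sqrt(1/13446 - 656)/2) = -347/21097 + 6363/(2 - 5*I*sqrt(58568618)/2988)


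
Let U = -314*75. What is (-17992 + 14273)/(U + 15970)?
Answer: 3719/7580 ≈ 0.49063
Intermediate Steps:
U = -23550
(-17992 + 14273)/(U + 15970) = (-17992 + 14273)/(-23550 + 15970) = -3719/(-7580) = -3719*(-1/7580) = 3719/7580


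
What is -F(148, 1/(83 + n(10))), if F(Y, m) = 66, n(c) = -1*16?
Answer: -66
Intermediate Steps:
n(c) = -16
-F(148, 1/(83 + n(10))) = -1*66 = -66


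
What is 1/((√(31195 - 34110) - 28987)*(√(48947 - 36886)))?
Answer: -4141*√12061/1447749171732 - I*√35157815/10134244202124 ≈ -3.1413e-7 - 5.8509e-10*I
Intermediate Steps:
1/((√(31195 - 34110) - 28987)*(√(48947 - 36886))) = 1/((√(-2915) - 28987)*(√12061)) = (√12061/12061)/(I*√2915 - 28987) = (√12061/12061)/(-28987 + I*√2915) = √12061/(12061*(-28987 + I*√2915))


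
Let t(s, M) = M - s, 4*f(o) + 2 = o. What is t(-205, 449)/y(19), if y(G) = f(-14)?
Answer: -327/2 ≈ -163.50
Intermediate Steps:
f(o) = -1/2 + o/4
y(G) = -4 (y(G) = -1/2 + (1/4)*(-14) = -1/2 - 7/2 = -4)
t(-205, 449)/y(19) = (449 - 1*(-205))/(-4) = (449 + 205)*(-1/4) = 654*(-1/4) = -327/2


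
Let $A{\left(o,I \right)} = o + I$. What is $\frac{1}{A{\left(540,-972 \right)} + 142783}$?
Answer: $\frac{1}{142351} \approx 7.0249 \cdot 10^{-6}$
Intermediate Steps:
$A{\left(o,I \right)} = I + o$
$\frac{1}{A{\left(540,-972 \right)} + 142783} = \frac{1}{\left(-972 + 540\right) + 142783} = \frac{1}{-432 + 142783} = \frac{1}{142351}$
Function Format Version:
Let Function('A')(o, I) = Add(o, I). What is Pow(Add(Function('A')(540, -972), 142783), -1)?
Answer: Rational(1, 142351) ≈ 7.0249e-6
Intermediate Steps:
Function('A')(o, I) = Add(I, o)
Pow(Add(Function('A')(540, -972), 142783), -1) = Pow(Add(Add(-972, 540), 142783), -1) = Pow(Add(-432, 142783), -1) = Pow(142351, -1) = Rational(1, 142351)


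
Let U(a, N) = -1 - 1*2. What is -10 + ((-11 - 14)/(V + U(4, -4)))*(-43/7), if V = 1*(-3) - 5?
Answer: -1845/77 ≈ -23.961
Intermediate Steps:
U(a, N) = -3 (U(a, N) = -1 - 2 = -3)
V = -8 (V = -3 - 5 = -8)
-10 + ((-11 - 14)/(V + U(4, -4)))*(-43/7) = -10 + ((-11 - 14)/(-8 - 3))*(-43/7) = -10 + (-25/(-11))*(-43*1/7) = -10 - 25*(-1/11)*(-43/7) = -10 + (25/11)*(-43/7) = -10 - 1075/77 = -1845/77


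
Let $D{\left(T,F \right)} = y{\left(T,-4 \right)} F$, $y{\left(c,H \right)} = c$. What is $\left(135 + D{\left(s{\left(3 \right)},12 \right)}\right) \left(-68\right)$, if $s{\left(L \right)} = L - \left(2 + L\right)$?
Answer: $-7548$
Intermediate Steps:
$s{\left(L \right)} = -2$ ($s{\left(L \right)} = L - \left(2 + L\right) = -2$)
$D{\left(T,F \right)} = F T$ ($D{\left(T,F \right)} = T F = F T$)
$\left(135 + D{\left(s{\left(3 \right)},12 \right)}\right) \left(-68\right) = \left(135 + 12 \left(-2\right)\right) \left(-68\right) = \left(135 - 24\right) \left(-68\right) = 111 \left(-68\right) = -7548$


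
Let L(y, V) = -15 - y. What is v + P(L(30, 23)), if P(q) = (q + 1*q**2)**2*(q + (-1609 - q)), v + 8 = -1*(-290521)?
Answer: -6307633087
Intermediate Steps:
v = 290513 (v = -8 - 1*(-290521) = -8 + 290521 = 290513)
P(q) = -1609*(q + q**2)**2 (P(q) = (q + q**2)**2*(-1609) = -1609*(q + q**2)**2)
v + P(L(30, 23)) = 290513 - 1609*(-15 - 1*30)**2*(1 + (-15 - 1*30))**2 = 290513 - 1609*(-15 - 30)**2*(1 + (-15 - 30))**2 = 290513 - 1609*(-45)**2*(1 - 45)**2 = 290513 - 1609*2025*(-44)**2 = 290513 - 1609*2025*1936 = 290513 - 6307923600 = -6307633087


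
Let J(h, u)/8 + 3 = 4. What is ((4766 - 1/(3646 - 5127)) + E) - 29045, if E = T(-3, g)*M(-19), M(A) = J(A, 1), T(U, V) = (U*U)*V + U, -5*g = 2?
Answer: -180176974/7405 ≈ -24332.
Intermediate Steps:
g = -⅖ (g = -⅕*2 = -⅖ ≈ -0.40000)
J(h, u) = 8 (J(h, u) = -24 + 8*4 = -24 + 32 = 8)
T(U, V) = U + V*U² (T(U, V) = U²*V + U = V*U² + U = U + V*U²)
M(A) = 8
E = -264/5 (E = -3*(1 - 3*(-⅖))*8 = -3*(1 + 6/5)*8 = -3*11/5*8 = -33/5*8 = -264/5 ≈ -52.800)
((4766 - 1/(3646 - 5127)) + E) - 29045 = ((4766 - 1/(3646 - 5127)) - 264/5) - 29045 = ((4766 - 1/(-1481)) - 264/5) - 29045 = ((4766 - 1*(-1/1481)) - 264/5) - 29045 = ((4766 + 1/1481) - 264/5) - 29045 = (7058447/1481 - 264/5) - 29045 = 34901251/7405 - 29045 = -180176974/7405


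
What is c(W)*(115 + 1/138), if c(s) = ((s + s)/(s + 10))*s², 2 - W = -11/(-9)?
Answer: 5443753/542133 ≈ 10.041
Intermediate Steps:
W = 7/9 (W = 2 - (-11)/(-9) = 2 - (-11)*(-1)/9 = 2 - 1*11/9 = 2 - 11/9 = 7/9 ≈ 0.77778)
c(s) = 2*s³/(10 + s) (c(s) = ((2*s)/(10 + s))*s² = (2*s/(10 + s))*s² = 2*s³/(10 + s))
c(W)*(115 + 1/138) = (2*(7/9)³/(10 + 7/9))*(115 + 1/138) = (2*(343/729)/(97/9))*(115 + 1/138) = (2*(343/729)*(9/97))*(15871/138) = (686/7857)*(15871/138) = 5443753/542133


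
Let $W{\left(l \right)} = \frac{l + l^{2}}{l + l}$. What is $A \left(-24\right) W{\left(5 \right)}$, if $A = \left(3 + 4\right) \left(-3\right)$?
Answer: $1512$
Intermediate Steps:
$A = -21$ ($A = 7 \left(-3\right) = -21$)
$W{\left(l \right)} = \frac{l + l^{2}}{2 l}$
$A \left(-24\right) W{\left(5 \right)} = \left(-21\right) \left(-24\right) \left(\frac{1}{2} + \frac{1}{2} \cdot 5\right) = 504 \left(\frac{1}{2} + \frac{5}{2}\right) = 504 \cdot 3 = 1512$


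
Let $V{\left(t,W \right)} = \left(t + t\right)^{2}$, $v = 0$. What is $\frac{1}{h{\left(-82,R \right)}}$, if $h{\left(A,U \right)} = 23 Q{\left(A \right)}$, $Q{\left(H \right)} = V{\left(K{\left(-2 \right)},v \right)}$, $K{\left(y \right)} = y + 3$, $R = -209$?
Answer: $\frac{1}{92} \approx 0.01087$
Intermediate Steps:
$K{\left(y \right)} = 3 + y$
$V{\left(t,W \right)} = 4 t^{2}$ ($V{\left(t,W \right)} = \left(2 t\right)^{2} = 4 t^{2}$)
$Q{\left(H \right)} = 4$ ($Q{\left(H \right)} = 4 \left(3 - 2\right)^{2} = 4 \cdot 1^{2} = 4 \cdot 1 = 4$)
$h{\left(A,U \right)} = 92$ ($h{\left(A,U \right)} = 23 \cdot 4 = 92$)
$\frac{1}{h{\left(-82,R \right)}} = \frac{1}{92}$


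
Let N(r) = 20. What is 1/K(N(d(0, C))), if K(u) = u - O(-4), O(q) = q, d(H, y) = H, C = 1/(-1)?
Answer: 1/24 ≈ 0.041667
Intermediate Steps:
C = -1
K(u) = 4 + u (K(u) = u - 1*(-4) = u + 4 = 4 + u)
1/K(N(d(0, C))) = 1/(4 + 20) = 1/24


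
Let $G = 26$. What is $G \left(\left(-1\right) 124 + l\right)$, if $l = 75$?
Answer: $-1274$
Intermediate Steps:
$G \left(\left(-1\right) 124 + l\right) = 26 \left(\left(-1\right) 124 + 75\right) = 26 \left(-124 + 75\right) = 26 \left(-49\right) = -1274$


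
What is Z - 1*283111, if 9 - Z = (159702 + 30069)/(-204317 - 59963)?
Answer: -74818006789/264280 ≈ -2.8310e+5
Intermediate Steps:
Z = 2568291/264280 (Z = 9 - (159702 + 30069)/(-204317 - 59963) = 9 - 189771/(-264280) = 9 - 189771*(-1)/264280 = 9 - 1*(-189771/264280) = 9 + 189771/264280 = 2568291/264280 ≈ 9.7181)
Z - 1*283111 = 2568291/264280 - 1*283111 = 2568291/264280 - 283111 = -74818006789/264280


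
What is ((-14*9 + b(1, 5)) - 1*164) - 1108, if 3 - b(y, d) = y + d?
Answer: -1401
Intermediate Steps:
b(y, d) = 3 - d - y (b(y, d) = 3 - (y + d) = 3 - (d + y) = 3 + (-d - y) = 3 - d - y)
((-14*9 + b(1, 5)) - 1*164) - 1108 = ((-14*9 + (3 - 1*5 - 1*1)) - 1*164) - 1108 = ((-126 + (3 - 5 - 1)) - 164) - 1108 = ((-126 - 3) - 164) - 1108 = (-129 - 164) - 1108 = -293 - 1108 = -1401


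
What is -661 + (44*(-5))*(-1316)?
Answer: 288859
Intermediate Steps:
-661 + (44*(-5))*(-1316) = -661 - 220*(-1316) = -661 + 289520 = 288859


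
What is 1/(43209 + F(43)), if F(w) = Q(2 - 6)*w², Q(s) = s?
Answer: 1/35813 ≈ 2.7923e-5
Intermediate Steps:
F(w) = -4*w² (F(w) = (2 - 6)*w² = -4*w²)
1/(43209 + F(43)) = 1/(43209 - 4*43²) = 1/(43209 - 4*1849) = 1/(43209 - 7396) = 1/35813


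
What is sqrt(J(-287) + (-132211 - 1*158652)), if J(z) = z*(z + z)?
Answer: 5*I*sqrt(5045) ≈ 355.14*I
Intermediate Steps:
J(z) = 2*z**2 (J(z) = z*(2*z) = 2*z**2)
sqrt(J(-287) + (-132211 - 1*158652)) = sqrt(2*(-287)**2 + (-132211 - 1*158652)) = sqrt(2*82369 + (-132211 - 158652)) = sqrt(164738 - 290863) = sqrt(-126125) = 5*I*sqrt(5045)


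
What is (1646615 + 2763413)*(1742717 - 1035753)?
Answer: 3117731034992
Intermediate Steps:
(1646615 + 2763413)*(1742717 - 1035753) = 4410028*706964 = 3117731034992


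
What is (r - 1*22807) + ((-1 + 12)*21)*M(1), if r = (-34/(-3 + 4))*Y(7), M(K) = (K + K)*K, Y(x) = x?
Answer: -22583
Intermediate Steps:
M(K) = 2*K² (M(K) = (2*K)*K = 2*K²)
r = -238 (r = (-34/(-3 + 4))*7 = (-34/1)*7 = (1*(-34))*7 = -34*7 = -238)
(r - 1*22807) + ((-1 + 12)*21)*M(1) = (-238 - 1*22807) + ((-1 + 12)*21)*(2*1²) = (-238 - 22807) + (11*21)*(2*1) = -23045 + 231*2 = -23045 + 462 = -22583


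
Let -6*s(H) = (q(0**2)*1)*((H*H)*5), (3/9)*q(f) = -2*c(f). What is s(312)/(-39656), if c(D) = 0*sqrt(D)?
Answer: 0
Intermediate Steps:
c(D) = 0
q(f) = 0 (q(f) = 3*(-2*0) = 3*0 = 0)
s(H) = 0 (s(H) = -0*1*(H*H)*5/6 = -0*H**2*5 = -0*5*H**2 = -1/6*0 = 0)
s(312)/(-39656) = 0/(-39656) = 0*(-1/39656) = 0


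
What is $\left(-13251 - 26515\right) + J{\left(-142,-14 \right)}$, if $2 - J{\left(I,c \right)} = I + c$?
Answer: $-39608$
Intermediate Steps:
$J{\left(I,c \right)} = 2 - I - c$ ($J{\left(I,c \right)} = 2 - \left(I + c\right) = 2 - I - c$)
$\left(-13251 - 26515\right) + J{\left(-142,-14 \right)} = \left(-13251 - 26515\right) - -158 = -39766 + \left(2 + 142 + 14\right) = -39766 + 158 = -39608$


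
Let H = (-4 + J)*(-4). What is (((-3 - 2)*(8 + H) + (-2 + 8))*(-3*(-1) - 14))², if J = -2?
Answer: 2869636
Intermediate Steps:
H = 24 (H = (-4 - 2)*(-4) = -6*(-4) = 24)
(((-3 - 2)*(8 + H) + (-2 + 8))*(-3*(-1) - 14))² = (((-3 - 2)*(8 + 24) + (-2 + 8))*(-3*(-1) - 14))² = ((-5*32 + 6)*(3 - 14))² = ((-160 + 6)*(-11))² = (-154*(-11))² = 1694² = 2869636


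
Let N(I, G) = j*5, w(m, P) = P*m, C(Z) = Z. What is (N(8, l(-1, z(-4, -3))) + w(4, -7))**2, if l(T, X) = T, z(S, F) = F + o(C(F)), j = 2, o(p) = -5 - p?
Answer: 324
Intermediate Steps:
z(S, F) = -5 (z(S, F) = F + (-5 - F) = -5)
N(I, G) = 10 (N(I, G) = 2*5 = 10)
(N(8, l(-1, z(-4, -3))) + w(4, -7))**2 = (10 - 7*4)**2 = (10 - 28)**2 = (-18)**2 = 324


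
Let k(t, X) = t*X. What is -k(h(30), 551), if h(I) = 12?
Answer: -6612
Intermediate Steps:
k(t, X) = X*t
-k(h(30), 551) = -551*12 = -1*6612 = -6612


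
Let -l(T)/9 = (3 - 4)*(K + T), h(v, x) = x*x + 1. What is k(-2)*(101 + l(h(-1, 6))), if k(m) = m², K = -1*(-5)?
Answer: 1916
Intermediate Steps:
K = 5
h(v, x) = 1 + x² (h(v, x) = x² + 1 = 1 + x²)
l(T) = 45 + 9*T (l(T) = -9*(3 - 4)*(5 + T) = -(-9)*(5 + T) = -9*(-5 - T) = 45 + 9*T)
k(-2)*(101 + l(h(-1, 6))) = (-2)²*(101 + (45 + 9*(1 + 6²))) = 4*(101 + (45 + 9*(1 + 36))) = 4*(101 + (45 + 9*37)) = 4*(101 + (45 + 333)) = 4*(101 + 378) = 4*479 = 1916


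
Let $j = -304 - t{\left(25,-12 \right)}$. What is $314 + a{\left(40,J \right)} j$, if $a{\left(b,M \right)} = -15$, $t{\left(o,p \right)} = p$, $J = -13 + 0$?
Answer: $4694$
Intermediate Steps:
$J = -13$
$j = -292$ ($j = -304 - -12 = -304 + 12 = -292$)
$314 + a{\left(40,J \right)} j = 314 - -4380 = 314 + 4380 = 4694$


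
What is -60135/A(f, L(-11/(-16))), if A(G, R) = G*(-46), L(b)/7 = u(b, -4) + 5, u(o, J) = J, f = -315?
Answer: -4009/966 ≈ -4.1501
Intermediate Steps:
L(b) = 7 (L(b) = 7*(-4 + 5) = 7*1 = 7)
A(G, R) = -46*G
-60135/A(f, L(-11/(-16))) = -60135/((-46*(-315))) = -60135/14490 = -60135*1/14490 = -4009/966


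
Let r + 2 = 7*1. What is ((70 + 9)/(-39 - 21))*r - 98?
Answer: -1255/12 ≈ -104.58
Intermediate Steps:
r = 5 (r = -2 + 7*1 = -2 + 7 = 5)
((70 + 9)/(-39 - 21))*r - 98 = ((70 + 9)/(-39 - 21))*5 - 98 = (79/(-60))*5 - 98 = (79*(-1/60))*5 - 98 = -79/60*5 - 98 = -79/12 - 98 = -1255/12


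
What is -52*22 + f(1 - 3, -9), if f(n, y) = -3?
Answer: -1147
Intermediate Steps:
-52*22 + f(1 - 3, -9) = -52*22 - 3 = -1144 - 3 = -1147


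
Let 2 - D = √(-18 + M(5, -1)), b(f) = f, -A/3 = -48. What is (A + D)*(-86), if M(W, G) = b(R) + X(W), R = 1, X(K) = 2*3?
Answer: -12556 + 86*I*√11 ≈ -12556.0 + 285.23*I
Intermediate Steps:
A = 144 (A = -3*(-48) = 144)
X(K) = 6
M(W, G) = 7 (M(W, G) = 1 + 6 = 7)
D = 2 - I*√11 (D = 2 - √(-18 + 7) = 2 - √(-11) = 2 - I*√11 ≈ 2.0 - 3.3166*I)
(A + D)*(-86) = (144 + (2 - I*√11))*(-86) = (146 - I*√11)*(-86) = -12556 + 86*I*√11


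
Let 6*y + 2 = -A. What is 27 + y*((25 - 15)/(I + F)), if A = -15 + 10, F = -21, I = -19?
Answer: 215/8 ≈ 26.875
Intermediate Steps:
A = -5
y = 1/2 (y = -1/3 + (-1*(-5))/6 = -1/3 + (1/6)*5 = -1/3 + 5/6 = 1/2 ≈ 0.50000)
27 + y*((25 - 15)/(I + F)) = 27 + ((25 - 15)/(-19 - 21))/2 = 27 + (10/(-40))/2 = 27 + (10*(-1/40))/2 = 27 + (1/2)*(-1/4) = 27 - 1/8 = 215/8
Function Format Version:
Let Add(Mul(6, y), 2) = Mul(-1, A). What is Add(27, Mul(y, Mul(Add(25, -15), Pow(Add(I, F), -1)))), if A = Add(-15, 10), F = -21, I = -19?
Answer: Rational(215, 8) ≈ 26.875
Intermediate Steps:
A = -5
y = Rational(1, 2) (y = Add(Rational(-1, 3), Mul(Rational(1, 6), Mul(-1, -5))) = Add(Rational(-1, 3), Mul(Rational(1, 6), 5)) = Add(Rational(-1, 3), Rational(5, 6)) = Rational(1, 2) ≈ 0.50000)
Add(27, Mul(y, Mul(Add(25, -15), Pow(Add(I, F), -1)))) = Add(27, Mul(Rational(1, 2), Mul(Add(25, -15), Pow(Add(-19, -21), -1)))) = Add(27, Mul(Rational(1, 2), Mul(10, Pow(-40, -1)))) = Add(27, Mul(Rational(1, 2), Mul(10, Rational(-1, 40)))) = Add(27, Mul(Rational(1, 2), Rational(-1, 4))) = Add(27, Rational(-1, 8)) = Rational(215, 8)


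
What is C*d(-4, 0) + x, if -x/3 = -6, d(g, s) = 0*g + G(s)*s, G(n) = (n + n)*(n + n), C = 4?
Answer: 18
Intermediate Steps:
G(n) = 4*n² (G(n) = (2*n)*(2*n) = 4*n²)
d(g, s) = 4*s³ (d(g, s) = 0*g + (4*s²)*s = 0 + 4*s³ = 4*s³)
x = 18 (x = -3*(-6) = 18)
C*d(-4, 0) + x = 4*(4*0³) + 18 = 4*(4*0) + 18 = 4*0 + 18 = 0 + 18 = 18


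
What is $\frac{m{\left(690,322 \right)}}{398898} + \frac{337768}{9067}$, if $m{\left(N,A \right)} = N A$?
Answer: $\frac{22791580954}{602801361} \approx 37.809$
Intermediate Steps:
$m{\left(N,A \right)} = A N$
$\frac{m{\left(690,322 \right)}}{398898} + \frac{337768}{9067} = \frac{322 \cdot 690}{398898} + \frac{337768}{9067} = 222180 \cdot \frac{1}{398898} + 337768 \cdot \frac{1}{9067} = \frac{37030}{66483} + \frac{337768}{9067} = \frac{22791580954}{602801361}$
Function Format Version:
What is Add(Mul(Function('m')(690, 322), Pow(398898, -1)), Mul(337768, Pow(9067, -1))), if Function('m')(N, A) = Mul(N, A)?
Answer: Rational(22791580954, 602801361) ≈ 37.809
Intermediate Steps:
Function('m')(N, A) = Mul(A, N)
Add(Mul(Function('m')(690, 322), Pow(398898, -1)), Mul(337768, Pow(9067, -1))) = Add(Mul(Mul(322, 690), Pow(398898, -1)), Mul(337768, Pow(9067, -1))) = Add(Mul(222180, Rational(1, 398898)), Mul(337768, Rational(1, 9067))) = Add(Rational(37030, 66483), Rational(337768, 9067)) = Rational(22791580954, 602801361)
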